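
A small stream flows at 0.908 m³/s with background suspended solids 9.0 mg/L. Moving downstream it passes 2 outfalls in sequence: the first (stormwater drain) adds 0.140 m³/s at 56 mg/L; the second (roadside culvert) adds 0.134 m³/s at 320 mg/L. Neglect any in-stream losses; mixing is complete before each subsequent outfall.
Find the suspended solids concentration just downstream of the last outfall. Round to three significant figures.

Below outfall 1: Q → 1.048 m³/s, C = (0.9080·9.000 + 0.1400·56.00)/1.048 = 15.28 mg/L.
Below outfall 2: Q → 1.182 m³/s, C = (1.048·15.28 + 0.1340·320.0)/1.182 = 49.82 mg/L.

49.8 mg/L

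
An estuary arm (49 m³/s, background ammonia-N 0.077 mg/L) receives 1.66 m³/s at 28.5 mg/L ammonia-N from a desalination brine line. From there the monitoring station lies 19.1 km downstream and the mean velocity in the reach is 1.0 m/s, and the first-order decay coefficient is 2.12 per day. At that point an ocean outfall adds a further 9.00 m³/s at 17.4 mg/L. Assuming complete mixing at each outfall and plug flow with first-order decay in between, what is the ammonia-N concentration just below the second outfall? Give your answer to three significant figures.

Mass balance: C = (49.00·0.07700 + 1.660·28.50) / 50.66 = 51.08/50.66 = 1.008 mg/L; combined flow 50.66 m³/s.
Travel time t = 19.1·1000 / 1.0 = 19100 s = 5.306 h.
First-order decay: C = 1.008·exp(−k·t) = 1.008·0.6258 = 0.6311 mg/L.
Second outfall: C = (50.66·0.6311 + 9.000·17.40)/59.66 = 3.161 mg/L.

3.16 mg/L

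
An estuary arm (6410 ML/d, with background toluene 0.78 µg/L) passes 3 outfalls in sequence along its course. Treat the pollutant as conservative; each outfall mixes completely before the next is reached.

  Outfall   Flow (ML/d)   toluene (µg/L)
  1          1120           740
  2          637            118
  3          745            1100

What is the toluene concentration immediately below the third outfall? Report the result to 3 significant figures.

194 µg/L

Below outfall 1: Q → 7530 ML/d, C = (6410·0.7800 + 1120·740.0)/7530 = 110.7 µg/L.
Below outfall 2: Q → 8167 ML/d, C = (7530·110.7 + 637.0·118.0)/8167 = 111.3 µg/L.
Below outfall 3: Q → 8912 ML/d, C = (8167·111.3 + 745.0·1100)/8912 = 193.9 µg/L.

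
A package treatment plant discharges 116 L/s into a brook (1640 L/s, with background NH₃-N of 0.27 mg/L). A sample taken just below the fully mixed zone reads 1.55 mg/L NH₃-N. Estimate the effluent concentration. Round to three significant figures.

19.6 mg/L

Mass balance: 1640·0.2700 + 116.0·Cₑ = 1756·1.550
→ Cₑ = (1756·1.550 − 1640·0.2700) / 116.0 = 19.65 mg/L.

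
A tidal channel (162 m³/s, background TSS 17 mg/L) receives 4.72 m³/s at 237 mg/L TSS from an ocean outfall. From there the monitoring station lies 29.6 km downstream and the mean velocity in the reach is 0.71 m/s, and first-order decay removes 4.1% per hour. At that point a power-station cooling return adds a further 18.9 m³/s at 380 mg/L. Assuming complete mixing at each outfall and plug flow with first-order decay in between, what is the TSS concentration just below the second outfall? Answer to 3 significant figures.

51.5 mg/L

Flow-weighted average: C = (162.0·17.00 + 4.720·237.0) / 166.7 = 3873/166.7 = 23.23 mg/L; combined flow 166.7 m³/s.
Travel time t = 29.6·1000 / 0.71 = 41690 s = 11.58 h.
4.1%/h lost → k = −ln(1 − 0.041) = 0.04186 h⁻¹.
Applying C = C₀e^(−kt): 23.23 × 0.6158 = 14.30 mg/L.
At the second outfall, C = (166.7·14.30 + 18.90·380.0) / (166.7 + 18.90) = 51.54 mg/L.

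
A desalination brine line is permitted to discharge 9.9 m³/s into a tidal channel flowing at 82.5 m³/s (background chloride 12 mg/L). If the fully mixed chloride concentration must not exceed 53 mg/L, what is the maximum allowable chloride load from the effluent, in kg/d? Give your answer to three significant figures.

Mass balance at the limit: 82.50·12.00 + 9.900·Cₑ = 92.40·53 → Cₑ = 394.7 mg/L.
Load = 9.900 m³/s × 394.7 g/m³ × 86 400 s/d = 337600 kg/d.

338000 kg/d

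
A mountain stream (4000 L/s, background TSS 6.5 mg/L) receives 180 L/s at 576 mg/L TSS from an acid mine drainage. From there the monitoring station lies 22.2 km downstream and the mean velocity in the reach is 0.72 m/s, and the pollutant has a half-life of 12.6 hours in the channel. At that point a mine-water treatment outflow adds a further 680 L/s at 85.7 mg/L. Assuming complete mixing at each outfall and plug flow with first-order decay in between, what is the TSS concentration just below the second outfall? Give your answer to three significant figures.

28.6 mg/L

Conservation of mass: C = (4000·6.500 + 180.0·576.0) / 4180 = 129700/4180 = 31.02 mg/L; combined flow 4180 L/s.
Travel time t = 22.2·1000 / 0.72 = 30830 s = 8.565 h.
Half-life 12.6 h → k = ln 2 / 12.6 = 0.05501 h⁻¹ = 1.320 d⁻¹.
Applying C = C₀e^(−kt): 31.02 × 0.6243 = 19.37 mg/L.
At the second outfall, C = (4180·19.37 + 680.0·85.70) / (4180 + 680.0) = 28.65 mg/L.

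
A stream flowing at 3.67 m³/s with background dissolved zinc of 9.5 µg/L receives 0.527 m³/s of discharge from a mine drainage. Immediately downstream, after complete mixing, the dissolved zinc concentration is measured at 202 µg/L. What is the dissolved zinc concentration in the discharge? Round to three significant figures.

Mass balance: 3.670·9.500 + 0.5270·Cₑ = 4.197·202.0
→ Cₑ = (4.197·202.0 − 3.670·9.500) / 0.5270 = 1543 µg/L.

1540 µg/L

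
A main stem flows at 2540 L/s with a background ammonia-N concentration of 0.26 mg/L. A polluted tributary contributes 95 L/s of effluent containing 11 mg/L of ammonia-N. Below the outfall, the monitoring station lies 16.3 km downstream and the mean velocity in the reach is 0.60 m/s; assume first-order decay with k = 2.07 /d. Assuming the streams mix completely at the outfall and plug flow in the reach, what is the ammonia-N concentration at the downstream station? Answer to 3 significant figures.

Flow-weighted average: C = (2540·0.2600 + 95.00·11.00) / 2635 = 1705/2635 = 0.6472 mg/L.
Travel time t = 16.3·1000 / 0.60 = 27170 s = 7.546 h.
First-order decay: C = 0.6472·exp(−k·t) = 0.6472·0.5216 = 0.3376 mg/L.

0.338 mg/L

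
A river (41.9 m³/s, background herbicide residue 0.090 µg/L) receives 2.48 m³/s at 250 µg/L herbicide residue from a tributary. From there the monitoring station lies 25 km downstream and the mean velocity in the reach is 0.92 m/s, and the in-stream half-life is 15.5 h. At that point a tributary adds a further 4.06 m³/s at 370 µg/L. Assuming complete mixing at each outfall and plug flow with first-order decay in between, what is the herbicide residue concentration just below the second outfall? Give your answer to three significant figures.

Conservation of mass: C = (41.90·0.09000 + 2.480·250.0) / 44.38 = 623.8/44.38 = 14.06 µg/L; combined flow 44.38 m³/s.
Travel time t = 25·1000 / 0.92 = 27170 s = 7.548 h.
Half-life 15.5 h → k = ln 2 / 15.5 = 0.04472 h⁻¹ = 1.073 d⁻¹.
Decay over the reach: 14.06·exp(−kt) = 14.06·0.7135 = 10.03 µg/L.
Second outfall: C = (44.38·10.03 + 4.060·370.0)/48.44 = 40.20 µg/L.

40.2 µg/L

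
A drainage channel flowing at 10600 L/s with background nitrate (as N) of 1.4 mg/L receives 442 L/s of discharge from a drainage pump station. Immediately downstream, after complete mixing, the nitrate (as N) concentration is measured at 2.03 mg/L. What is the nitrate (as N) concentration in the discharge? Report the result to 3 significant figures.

17.1 mg/L

Mass balance: 10600·1.400 + 442.0·Cₑ = 11040·2.030
→ Cₑ = (11040·2.030 − 10600·1.400) / 442.0 = 17.14 mg/L.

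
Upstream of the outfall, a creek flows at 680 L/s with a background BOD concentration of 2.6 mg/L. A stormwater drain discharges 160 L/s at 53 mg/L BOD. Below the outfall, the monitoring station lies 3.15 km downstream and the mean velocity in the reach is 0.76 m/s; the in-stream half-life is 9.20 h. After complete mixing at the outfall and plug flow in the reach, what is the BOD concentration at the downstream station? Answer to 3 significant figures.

11.2 mg/L

Mixed concentration C = ΣQC/ΣQ = (680.0·2.600 + 160.0·53.00) / 840.0 = 10250/840.0 = 12.20 mg/L.
Travel time t = 3.15·1000 / 0.76 = 4145 s = 1.151 h.
Half-life 9.20 h → k = ln 2 / 9.20 = 0.07534 h⁻¹ = 1.808 d⁻¹.
First-order decay: C = 12.20·exp(−k·t) = 12.20·0.9169 = 11.19 mg/L.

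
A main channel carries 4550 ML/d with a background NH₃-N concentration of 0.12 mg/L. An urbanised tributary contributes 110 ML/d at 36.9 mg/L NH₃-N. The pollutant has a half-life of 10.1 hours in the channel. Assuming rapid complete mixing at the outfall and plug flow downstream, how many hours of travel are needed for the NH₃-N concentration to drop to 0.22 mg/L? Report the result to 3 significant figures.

21.9 h

After mixing, C = (4550·0.1200 + 110.0·36.90) / 4660 = 4605/4660 = 0.9882 mg/L.
Half-life 10.1 h → k = ln 2 / 10.1 = 0.06863 h⁻¹ = 1.647 d⁻¹.
0.9882·exp(−k·t) = 0.22 → t = ln(0.9882/0.22)/k = 78800 s = 21.89 h.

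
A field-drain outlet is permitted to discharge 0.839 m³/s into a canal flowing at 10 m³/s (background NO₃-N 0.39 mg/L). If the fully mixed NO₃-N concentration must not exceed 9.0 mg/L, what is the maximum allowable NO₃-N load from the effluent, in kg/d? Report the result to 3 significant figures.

Mass balance at the limit: 10.00·0.3900 + 0.8390·Cₑ = 10.84·9.0 → Cₑ = 111.6 mg/L.
Load = 0.8390 m³/s × 111.6 g/m³ × 86 400 s/d = 8091 kg/d.

8090 kg/d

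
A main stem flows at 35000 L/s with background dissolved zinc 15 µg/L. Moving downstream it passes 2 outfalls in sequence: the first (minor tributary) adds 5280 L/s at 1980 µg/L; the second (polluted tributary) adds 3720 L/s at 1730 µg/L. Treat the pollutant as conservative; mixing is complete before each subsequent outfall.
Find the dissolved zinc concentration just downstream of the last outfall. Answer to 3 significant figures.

396 µg/L

Outfall 1: combined Q = 40280 L/s; C = (35000·15.00 + 5280·1980)/40280 = 272.6 µg/L.
Outfall 2: combined Q = 44000 L/s; C = (40280·272.6 + 3720·1730)/44000 = 395.8 µg/L.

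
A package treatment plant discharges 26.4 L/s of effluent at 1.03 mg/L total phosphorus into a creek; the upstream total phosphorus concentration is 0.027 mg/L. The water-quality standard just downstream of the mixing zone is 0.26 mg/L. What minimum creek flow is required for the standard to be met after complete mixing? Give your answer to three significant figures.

Set C_mix = 0.26: (Q·0.02700 + 26.40·1.030) / (Q + 26.40) = 0.26
→ Q = 26.40·(1.030 − 0.26)/(0.26 − 0.02700) = 87.24 L/s.

87.2 L/s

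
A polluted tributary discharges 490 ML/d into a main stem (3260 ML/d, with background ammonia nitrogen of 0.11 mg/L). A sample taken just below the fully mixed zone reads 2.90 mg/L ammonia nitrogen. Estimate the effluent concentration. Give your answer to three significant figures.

Mass balance: 3260·0.1100 + 490.0·Cₑ = 3750·2.900
→ Cₑ = (3750·2.900 − 3260·0.1100) / 490.0 = 21.46 mg/L.

21.5 mg/L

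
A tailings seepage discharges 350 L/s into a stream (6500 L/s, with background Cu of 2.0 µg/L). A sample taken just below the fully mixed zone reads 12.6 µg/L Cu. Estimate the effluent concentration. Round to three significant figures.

209 µg/L

Mass balance: 6500·2.000 + 350.0·Cₑ = 6850·12.60
→ Cₑ = (6850·12.60 − 6500·2.000) / 350.0 = 209.5 µg/L.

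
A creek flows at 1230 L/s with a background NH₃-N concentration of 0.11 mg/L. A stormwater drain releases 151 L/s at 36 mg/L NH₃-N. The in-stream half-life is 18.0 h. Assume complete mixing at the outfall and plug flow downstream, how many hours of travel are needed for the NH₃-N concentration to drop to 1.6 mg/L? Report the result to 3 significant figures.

24.0 h

Flow-weighted average: C = (1230·0.1100 + 151.0·36.00) / 1381 = 5571/1381 = 4.034 mg/L.
Half-life 18.0 h → k = ln 2 / 18.0 = 0.03851 h⁻¹ = 0.9242 d⁻¹.
4.034·exp(−k·t) = 1.6 → t = ln(4.034/1.6)/k = 86460 s = 24.02 h.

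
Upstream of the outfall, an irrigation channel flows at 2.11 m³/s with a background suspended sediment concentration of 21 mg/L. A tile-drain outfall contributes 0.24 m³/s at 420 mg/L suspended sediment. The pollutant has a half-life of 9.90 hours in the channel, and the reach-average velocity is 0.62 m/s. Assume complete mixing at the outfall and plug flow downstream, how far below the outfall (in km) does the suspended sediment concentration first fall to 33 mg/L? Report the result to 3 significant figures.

Flow-weighted average: C = (2.110·21.00 + 0.2400·420.0) / 2.350 = 145.1/2.350 = 61.75 mg/L.
Half-life 9.90 h → k = ln 2 / 9.90 = 0.07001 h⁻¹ = 1.680 d⁻¹.
Set 61.75·exp(−k·t) = 33 → t = ln(61.75/33)/k = 32220 s = 8.949 h.
Distance = v·t = 0.62·32220 = 19970 m = 19.97 km.

20.0 km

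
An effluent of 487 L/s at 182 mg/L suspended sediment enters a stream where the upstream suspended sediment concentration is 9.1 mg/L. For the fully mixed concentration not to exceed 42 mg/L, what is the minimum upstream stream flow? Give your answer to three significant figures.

Set C_mix = 42: (Q·9.100 + 487.0·182.0) / (Q + 487.0) = 42
→ Q = 487.0·(182.0 − 42)/(42 − 9.100) = 2072 L/s.

2070 L/s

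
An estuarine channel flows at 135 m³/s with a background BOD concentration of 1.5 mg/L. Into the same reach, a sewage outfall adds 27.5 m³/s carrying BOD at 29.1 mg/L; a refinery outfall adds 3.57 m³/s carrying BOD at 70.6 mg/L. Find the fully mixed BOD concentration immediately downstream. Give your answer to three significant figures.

Mixed concentration C = ΣQC/ΣQ = (135.0·1.500 + 27.50·29.10 + 3.570·70.60) / 166.1 = 1255/166.1 = 7.556 mg/L.

7.56 mg/L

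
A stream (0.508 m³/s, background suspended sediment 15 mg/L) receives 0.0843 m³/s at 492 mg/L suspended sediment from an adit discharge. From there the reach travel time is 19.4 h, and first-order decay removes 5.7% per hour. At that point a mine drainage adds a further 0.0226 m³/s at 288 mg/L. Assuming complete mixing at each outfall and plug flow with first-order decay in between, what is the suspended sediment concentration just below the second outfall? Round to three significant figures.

Mixed concentration C = ΣQC/ΣQ = (0.5080·15.00 + 0.08430·492.0) / 0.5923 = 49.10/0.5923 = 82.89 mg/L; combined flow 0.5923 m³/s.
5.7%/h lost → k = −ln(1 − 0.057) = 0.05869 h⁻¹.
Applying C = C₀e^(−kt): 82.89 × 0.3203 = 26.55 mg/L.
Second outfall: C = (0.5923·26.55 + 0.02260·288.0)/0.6149 = 36.16 mg/L.

36.2 mg/L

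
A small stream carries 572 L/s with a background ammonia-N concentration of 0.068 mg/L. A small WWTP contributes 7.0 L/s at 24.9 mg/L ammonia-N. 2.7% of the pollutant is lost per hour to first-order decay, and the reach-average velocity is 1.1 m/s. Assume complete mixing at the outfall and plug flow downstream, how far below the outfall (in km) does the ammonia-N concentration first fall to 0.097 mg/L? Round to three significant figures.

After mixing, C = (572.0·0.06800 + 7.000·24.90) / 579.0 = 213.2/579.0 = 0.3682 mg/L.
2.7%/h lost → k = −ln(1 − 0.027) = 0.02737 h⁻¹.
Set 0.3682·exp(−k·t) = 0.097 → t = ln(0.3682/0.097)/k = 175400 s = 48.74 h.
Distance = v·t = 1.1·175400 = 193000 m = 193.0 km.

193 km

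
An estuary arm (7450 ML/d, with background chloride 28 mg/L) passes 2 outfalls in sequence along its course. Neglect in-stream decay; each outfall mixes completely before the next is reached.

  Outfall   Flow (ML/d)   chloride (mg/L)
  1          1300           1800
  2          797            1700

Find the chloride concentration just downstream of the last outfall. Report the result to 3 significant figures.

409 mg/L

After outfall 1: Q = 7450 + 1300 = 8750 ML/d; C = (7450·28.00 + 1300·1800)/8750 = 291.3 mg/L.
After outfall 2: Q = 8750 + 797.0 = 9547 ML/d; C = (8750·291.3 + 797.0·1700)/9547 = 408.9 mg/L.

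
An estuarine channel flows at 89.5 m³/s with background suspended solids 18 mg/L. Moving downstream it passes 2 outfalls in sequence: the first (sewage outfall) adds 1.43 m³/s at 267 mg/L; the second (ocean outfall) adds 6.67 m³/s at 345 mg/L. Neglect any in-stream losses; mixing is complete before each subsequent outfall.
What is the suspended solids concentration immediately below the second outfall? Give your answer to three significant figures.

44.0 mg/L

After outfall 1: Q = 89.50 + 1.430 = 90.93 m³/s; C = (89.50·18.00 + 1.430·267.0)/90.93 = 21.92 mg/L.
After outfall 2: Q = 90.93 + 6.670 = 97.60 m³/s; C = (90.93·21.92 + 6.670·345.0)/97.60 = 44.00 mg/L.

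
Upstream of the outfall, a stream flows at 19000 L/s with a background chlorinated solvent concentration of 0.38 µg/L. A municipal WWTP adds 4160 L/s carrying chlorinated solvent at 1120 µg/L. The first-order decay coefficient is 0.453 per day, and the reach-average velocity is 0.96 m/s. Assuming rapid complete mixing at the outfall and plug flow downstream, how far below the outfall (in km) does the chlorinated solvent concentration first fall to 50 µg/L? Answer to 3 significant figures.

255 km

Mass balance: C = (19000·0.3800 + 4160·1120) / 23160 = 4666000/23160 = 201.5 µg/L.
Set 201.5·exp(−k·t) = 50 → t = ln(201.5/50)/k = 265800 s = 73.84 h.
Distance = v·t = 0.96·265800 = 255200 m = 255.2 km.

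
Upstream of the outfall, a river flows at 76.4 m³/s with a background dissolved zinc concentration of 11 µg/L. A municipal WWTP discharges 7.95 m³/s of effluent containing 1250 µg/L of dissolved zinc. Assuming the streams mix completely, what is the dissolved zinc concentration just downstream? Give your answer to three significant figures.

Flow-weighted average: C = (76.40·11.00 + 7.950·1250) / 84.35 = 10780/84.35 = 127.8 µg/L.

128 µg/L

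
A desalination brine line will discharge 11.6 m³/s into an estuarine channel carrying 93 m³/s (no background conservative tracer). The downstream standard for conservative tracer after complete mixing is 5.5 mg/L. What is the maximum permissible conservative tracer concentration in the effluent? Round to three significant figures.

At the limit, (Qr·Cr + Qe·Cₑ)/(Qr + Qe) = 5.5:
Cₑ = (104.6·5.5 − 93.00·0) / 11.60 = 49.59 mg/L.

49.6 mg/L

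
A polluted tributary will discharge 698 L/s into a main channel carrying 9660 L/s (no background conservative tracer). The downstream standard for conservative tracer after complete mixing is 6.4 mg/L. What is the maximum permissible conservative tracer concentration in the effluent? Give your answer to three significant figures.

At the limit, (Qr·Cr + Qe·Cₑ)/(Qr + Qe) = 6.4:
Cₑ = (10360·6.4 − 9660·0) / 698.0 = 94.97 mg/L.

95.0 mg/L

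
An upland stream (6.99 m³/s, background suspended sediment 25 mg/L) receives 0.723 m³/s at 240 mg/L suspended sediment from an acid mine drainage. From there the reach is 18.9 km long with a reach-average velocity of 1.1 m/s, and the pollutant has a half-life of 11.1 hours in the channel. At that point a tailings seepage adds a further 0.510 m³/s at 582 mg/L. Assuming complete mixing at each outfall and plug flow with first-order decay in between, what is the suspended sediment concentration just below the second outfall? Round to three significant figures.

Mass balance: C = (6.990·25.00 + 0.7230·240.0) / 7.713 = 348.3/7.713 = 45.15 mg/L; combined flow 7.713 m³/s.
Travel time t = 18.9·1000 / 1.1 = 17180 s = 4.773 h.
Half-life 11.1 h → k = ln 2 / 11.1 = 0.06245 h⁻¹ = 1.499 d⁻¹.
Decay over the reach: 45.15·exp(−kt) = 45.15·0.7423 = 33.52 mg/L.
Second outfall: C = (7.713·33.52 + 0.5100·582.0)/8.223 = 67.53 mg/L.

67.5 mg/L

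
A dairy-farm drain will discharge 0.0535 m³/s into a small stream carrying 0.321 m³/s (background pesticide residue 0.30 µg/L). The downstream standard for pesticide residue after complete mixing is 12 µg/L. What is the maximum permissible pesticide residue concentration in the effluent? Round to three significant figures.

At the limit, (Qr·Cr + Qe·Cₑ)/(Qr + Qe) = 12:
Cₑ = (0.3745·12 − 0.3210·0.3000) / 0.05350 = 82.20 µg/L.

82.2 µg/L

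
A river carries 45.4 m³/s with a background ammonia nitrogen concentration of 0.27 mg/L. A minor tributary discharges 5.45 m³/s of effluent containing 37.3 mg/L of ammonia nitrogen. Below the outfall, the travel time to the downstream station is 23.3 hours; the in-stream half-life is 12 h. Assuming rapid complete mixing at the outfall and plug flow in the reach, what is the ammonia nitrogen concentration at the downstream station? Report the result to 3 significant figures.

1.10 mg/L

After mixing, C = (45.40·0.2700 + 5.450·37.30) / 50.85 = 215.5/50.85 = 4.239 mg/L.
Half-life 12 h → k = ln 2 / 12 = 0.05776 h⁻¹ = 1.386 d⁻¹.
After decay, C = 4.239 × e^(−kt) = 4.239 × 0.2603 = 1.103 mg/L.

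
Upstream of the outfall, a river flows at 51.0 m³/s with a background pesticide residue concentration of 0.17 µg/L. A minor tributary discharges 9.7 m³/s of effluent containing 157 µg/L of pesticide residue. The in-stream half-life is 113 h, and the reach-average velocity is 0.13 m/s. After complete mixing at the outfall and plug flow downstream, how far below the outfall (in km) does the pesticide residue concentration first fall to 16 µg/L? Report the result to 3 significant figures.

34.8 km

Flow-weighted average: C = (51.00·0.1700 + 9.700·157.0) / 60.70 = 1532/60.70 = 25.23 µg/L.
Half-life 113 h → k = ln 2 / 113 = 0.006134 h⁻¹ = 0.1472 d⁻¹.
Set 25.23·exp(−k·t) = 16 → t = ln(25.23/16)/k = 267300 s = 74.26 h.
Distance = v·t = 0.13·267300 = 34750 m = 34.75 km.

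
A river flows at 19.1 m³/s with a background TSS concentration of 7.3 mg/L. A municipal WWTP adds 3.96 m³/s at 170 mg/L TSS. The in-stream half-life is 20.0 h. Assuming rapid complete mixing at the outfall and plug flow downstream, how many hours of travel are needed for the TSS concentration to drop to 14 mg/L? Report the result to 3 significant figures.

After mixing, C = (19.10·7.300 + 3.960·170.0) / 23.06 = 812.6/23.06 = 35.24 mg/L.
Half-life 20.0 h → k = ln 2 / 20.0 = 0.03466 h⁻¹ = 0.8318 d⁻¹.
35.24·exp(−k·t) = 14 → t = ln(35.24/14)/k = 95890 s = 26.64 h.

26.6 h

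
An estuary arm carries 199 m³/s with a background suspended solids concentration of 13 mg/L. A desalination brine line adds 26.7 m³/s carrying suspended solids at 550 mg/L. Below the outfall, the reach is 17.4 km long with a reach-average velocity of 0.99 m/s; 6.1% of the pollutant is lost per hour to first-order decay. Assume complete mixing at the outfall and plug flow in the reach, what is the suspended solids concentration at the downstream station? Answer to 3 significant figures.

56.3 mg/L

Conservation of mass: C = (199.0·13.00 + 26.70·550.0) / 225.7 = 17270/225.7 = 76.53 mg/L.
Travel time t = 17.4·1000 / 0.99 = 17580 s = 4.882 h.
6.1%/h lost → k = −ln(1 − 0.061) = 0.06294 h⁻¹.
Decay over the reach: 76.53·exp(−kt) = 76.53·0.7354 = 56.28 mg/L.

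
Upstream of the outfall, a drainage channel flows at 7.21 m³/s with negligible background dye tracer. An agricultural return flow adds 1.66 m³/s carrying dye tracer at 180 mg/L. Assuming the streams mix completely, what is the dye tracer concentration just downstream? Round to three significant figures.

Mass balance: C = (7.210·0 + 1.660·180.0) / 8.870 = 298.8/8.870 = 33.69 mg/L.

33.7 mg/L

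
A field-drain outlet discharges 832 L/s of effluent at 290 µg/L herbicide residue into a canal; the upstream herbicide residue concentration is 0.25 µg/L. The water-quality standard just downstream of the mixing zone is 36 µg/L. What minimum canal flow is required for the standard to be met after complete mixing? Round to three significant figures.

5910 L/s

Set C_mix = 36: (Q·0.2500 + 832.0·290.0) / (Q + 832.0) = 36
→ Q = 832.0·(290.0 − 36)/(36 − 0.2500) = 5911 L/s.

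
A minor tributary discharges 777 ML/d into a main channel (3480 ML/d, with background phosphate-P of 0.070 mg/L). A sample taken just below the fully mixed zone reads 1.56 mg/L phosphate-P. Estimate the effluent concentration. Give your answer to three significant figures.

8.23 mg/L

Mass balance: 3480·0.07000 + 777.0·Cₑ = 4257·1.560
→ Cₑ = (4257·1.560 − 3480·0.07000) / 777.0 = 8.233 mg/L.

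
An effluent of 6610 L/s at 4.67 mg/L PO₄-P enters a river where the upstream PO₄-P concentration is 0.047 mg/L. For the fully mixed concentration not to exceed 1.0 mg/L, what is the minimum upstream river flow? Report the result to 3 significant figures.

25500 L/s

Set C_mix = 1.0: (Q·0.04700 + 6610·4.670) / (Q + 6610) = 1.0
→ Q = 6610·(4.670 − 1.0)/(1.0 − 0.04700) = 25460 L/s.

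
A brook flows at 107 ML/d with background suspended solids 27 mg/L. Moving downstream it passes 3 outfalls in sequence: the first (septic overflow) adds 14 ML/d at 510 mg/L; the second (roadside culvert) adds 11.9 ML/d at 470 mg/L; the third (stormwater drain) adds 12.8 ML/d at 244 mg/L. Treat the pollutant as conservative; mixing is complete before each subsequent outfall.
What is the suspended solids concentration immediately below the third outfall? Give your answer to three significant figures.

129 mg/L

Below outfall 1: Q → 121.0 ML/d, C = (107.0·27.00 + 14.00·510.0)/121.0 = 82.88 mg/L.
Below outfall 2: Q → 132.9 ML/d, C = (121.0·82.88 + 11.90·470.0)/132.9 = 117.5 mg/L.
Below outfall 3: Q → 145.7 ML/d, C = (132.9·117.5 + 12.80·244.0)/145.7 = 128.7 mg/L.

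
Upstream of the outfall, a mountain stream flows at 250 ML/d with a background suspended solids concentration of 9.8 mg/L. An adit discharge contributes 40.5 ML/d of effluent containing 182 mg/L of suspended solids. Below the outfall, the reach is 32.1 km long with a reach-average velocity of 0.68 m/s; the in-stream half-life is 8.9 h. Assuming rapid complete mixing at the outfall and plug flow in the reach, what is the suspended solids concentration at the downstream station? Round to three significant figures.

12.2 mg/L

Flow-weighted average: C = (250.0·9.800 + 40.50·182.0) / 290.5 = 9821/290.5 = 33.81 mg/L.
Travel time t = 32.1·1000 / 0.68 = 47210 s = 13.11 h.
Half-life 8.9 h → k = ln 2 / 8.9 = 0.07788 h⁻¹ = 1.869 d⁻¹.
First-order decay: C = 33.81·exp(−k·t) = 33.81·0.3601 = 12.18 mg/L.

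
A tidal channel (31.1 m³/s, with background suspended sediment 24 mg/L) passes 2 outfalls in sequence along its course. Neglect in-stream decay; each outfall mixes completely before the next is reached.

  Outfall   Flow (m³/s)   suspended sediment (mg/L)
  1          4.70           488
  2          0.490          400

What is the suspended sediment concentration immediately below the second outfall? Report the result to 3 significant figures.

After outfall 1: Q = 31.10 + 4.700 = 35.80 m³/s; C = (31.10·24.00 + 4.700·488.0)/35.80 = 84.92 mg/L.
After outfall 2: Q = 35.80 + 0.4900 = 36.29 m³/s; C = (35.80·84.92 + 0.4900·400.0)/36.29 = 89.17 mg/L.

89.2 mg/L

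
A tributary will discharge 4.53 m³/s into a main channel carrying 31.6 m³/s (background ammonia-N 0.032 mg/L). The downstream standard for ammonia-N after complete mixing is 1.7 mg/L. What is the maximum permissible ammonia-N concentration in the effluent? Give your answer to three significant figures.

At the limit, (Qr·Cr + Qe·Cₑ)/(Qr + Qe) = 1.7:
Cₑ = (36.13·1.7 − 31.60·0.03200) / 4.530 = 13.34 mg/L.

13.3 mg/L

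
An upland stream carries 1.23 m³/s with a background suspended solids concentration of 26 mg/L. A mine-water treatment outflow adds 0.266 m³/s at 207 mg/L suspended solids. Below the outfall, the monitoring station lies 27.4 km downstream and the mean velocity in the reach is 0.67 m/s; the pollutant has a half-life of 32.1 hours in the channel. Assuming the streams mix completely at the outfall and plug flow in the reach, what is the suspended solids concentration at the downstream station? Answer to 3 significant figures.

45.5 mg/L

Mass balance: C = (1.230·26.00 + 0.2660·207.0) / 1.496 = 87.04/1.496 = 58.18 mg/L.
Travel time t = 27.4·1000 / 0.67 = 40900 s = 11.36 h.
Half-life 32.1 h → k = ln 2 / 32.1 = 0.02159 h⁻¹ = 0.5182 d⁻¹.
First-order decay: C = 58.18·exp(−k·t) = 58.18·0.7825 = 45.53 mg/L.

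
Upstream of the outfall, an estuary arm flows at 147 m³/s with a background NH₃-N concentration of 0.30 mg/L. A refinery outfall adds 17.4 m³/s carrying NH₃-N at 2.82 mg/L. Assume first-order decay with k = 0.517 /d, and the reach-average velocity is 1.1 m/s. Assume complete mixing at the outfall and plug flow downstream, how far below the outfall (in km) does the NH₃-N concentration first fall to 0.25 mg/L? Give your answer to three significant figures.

150 km

Mixed concentration C = ΣQC/ΣQ = (147.0·0.3000 + 17.40·2.820) / 164.4 = 93.17/164.4 = 0.5667 mg/L.
Set 0.5667·exp(−k·t) = 0.25 → t = ln(0.5667/0.25)/k = 136800 s = 37.99 h.
Distance = v·t = 1.1·136800 = 150400 m = 150.4 km.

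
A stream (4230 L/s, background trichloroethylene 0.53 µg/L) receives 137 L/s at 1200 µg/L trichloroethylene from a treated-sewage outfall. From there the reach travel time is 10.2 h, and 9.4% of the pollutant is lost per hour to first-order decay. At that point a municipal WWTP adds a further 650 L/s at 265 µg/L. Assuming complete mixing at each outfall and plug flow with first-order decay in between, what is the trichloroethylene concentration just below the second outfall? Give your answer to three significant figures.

Flow-weighted average: C = (4230·0.5300 + 137.0·1200) / 4367 = 166600/4367 = 38.16 µg/L; combined flow 4367 L/s.
9.4%/h lost → k = −ln(1 − 0.094) = 0.09872 h⁻¹.
First-order decay: C = 38.16·exp(−k·t) = 38.16·0.3653 = 13.94 µg/L.
Second outfall: C = (4367·13.94 + 650.0·265.0)/5017 = 46.47 µg/L.

46.5 µg/L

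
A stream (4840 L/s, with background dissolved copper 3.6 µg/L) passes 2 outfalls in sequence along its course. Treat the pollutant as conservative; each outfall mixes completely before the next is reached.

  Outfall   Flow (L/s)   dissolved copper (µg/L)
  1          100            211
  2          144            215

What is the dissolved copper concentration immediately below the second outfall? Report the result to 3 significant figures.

13.7 µg/L

After outfall 1: Q = 4840 + 100.0 = 4940 L/s; C = (4840·3.600 + 100.0·211.0)/4940 = 7.798 µg/L.
After outfall 2: Q = 4940 + 144.0 = 5084 L/s; C = (4940·7.798 + 144.0·215.0)/5084 = 13.67 µg/L.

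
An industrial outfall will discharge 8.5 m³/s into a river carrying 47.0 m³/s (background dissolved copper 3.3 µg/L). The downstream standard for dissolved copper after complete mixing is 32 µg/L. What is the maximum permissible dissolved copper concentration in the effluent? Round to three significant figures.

At the limit, (Qr·Cr + Qe·Cₑ)/(Qr + Qe) = 32:
Cₑ = (55.50·32 − 47.00·3.300) / 8.500 = 190.7 µg/L.

191 µg/L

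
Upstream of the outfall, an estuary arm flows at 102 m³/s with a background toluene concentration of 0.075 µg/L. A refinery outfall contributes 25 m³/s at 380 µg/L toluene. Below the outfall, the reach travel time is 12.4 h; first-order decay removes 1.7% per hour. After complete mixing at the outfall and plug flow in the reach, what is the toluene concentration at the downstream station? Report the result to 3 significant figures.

Conservation of mass: C = (102.0·0.07500 + 25.00·380.0) / 127.0 = 9508/127.0 = 74.86 µg/L.
1.7%/h lost → k = −ln(1 − 0.017) = 0.01715 h⁻¹.
After decay, C = 74.86 × e^(−kt) = 74.86 × 0.8085 = 60.52 µg/L.

60.5 µg/L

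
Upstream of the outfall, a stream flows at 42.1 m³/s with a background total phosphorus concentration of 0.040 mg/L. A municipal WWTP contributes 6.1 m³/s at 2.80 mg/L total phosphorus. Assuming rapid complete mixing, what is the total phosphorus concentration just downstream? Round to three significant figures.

After mixing, C = (42.10·0.04000 + 6.100·2.800) / 48.20 = 18.76/48.20 = 0.3893 mg/L.

0.389 mg/L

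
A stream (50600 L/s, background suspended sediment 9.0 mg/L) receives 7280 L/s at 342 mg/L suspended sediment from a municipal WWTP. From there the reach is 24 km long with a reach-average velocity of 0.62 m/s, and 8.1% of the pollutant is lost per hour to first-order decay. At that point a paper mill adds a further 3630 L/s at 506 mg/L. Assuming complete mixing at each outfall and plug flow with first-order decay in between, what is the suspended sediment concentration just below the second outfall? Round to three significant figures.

Flow-weighted average: C = (50600·9.000 + 7280·342.0) / 57880 = 2945000/57880 = 50.88 mg/L; combined flow 57880 L/s.
Travel time t = 24·1000 / 0.62 = 38710 s = 10.75 h.
8.1%/h lost → k = −ln(1 − 0.081) = 0.08447 h⁻¹.
First-order decay: C = 50.88·exp(−k·t) = 50.88·0.4032 = 20.52 mg/L.
At the second outfall, C = (57880·20.52 + 3630·506.0) / (57880 + 3630) = 49.17 mg/L.

49.2 mg/L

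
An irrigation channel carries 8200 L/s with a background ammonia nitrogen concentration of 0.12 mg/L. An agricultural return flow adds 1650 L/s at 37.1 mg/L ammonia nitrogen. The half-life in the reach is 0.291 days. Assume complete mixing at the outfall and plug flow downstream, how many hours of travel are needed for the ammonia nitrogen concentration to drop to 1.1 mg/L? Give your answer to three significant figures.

Mass balance: C = (8200·0.1200 + 1650·37.10) / 9850 = 62200/9850 = 6.315 mg/L.
Half-life 0.291 d → k = ln 2 / 0.291 = 2.382 d⁻¹.
6.315·exp(−k·t) = 1.1 → t = ln(6.315/1.1)/k = 63390 s = 17.61 h.

17.6 h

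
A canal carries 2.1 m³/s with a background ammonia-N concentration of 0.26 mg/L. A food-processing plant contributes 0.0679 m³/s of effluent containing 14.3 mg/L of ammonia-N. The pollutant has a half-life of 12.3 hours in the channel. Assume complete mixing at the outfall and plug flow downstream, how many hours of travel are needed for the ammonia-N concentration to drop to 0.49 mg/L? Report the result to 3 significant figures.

6.32 h

Mixed concentration C = ΣQC/ΣQ = (2.100·0.2600 + 0.06790·14.30) / 2.168 = 1.517/2.168 = 0.6997 mg/L.
Half-life 12.3 h → k = ln 2 / 12.3 = 0.05635 h⁻¹ = 1.352 d⁻¹.
0.6997·exp(−k·t) = 0.49 → t = ln(0.6997/0.49)/k = 22760 s = 6.323 h.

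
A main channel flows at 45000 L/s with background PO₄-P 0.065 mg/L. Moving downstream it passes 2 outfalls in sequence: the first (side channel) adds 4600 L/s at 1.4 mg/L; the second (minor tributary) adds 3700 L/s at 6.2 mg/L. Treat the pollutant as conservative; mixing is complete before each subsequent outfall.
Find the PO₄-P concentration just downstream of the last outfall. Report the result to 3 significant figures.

After outfall 1: Q = 45000 + 4600 = 49600 L/s; C = (45000·0.06500 + 4600·1.400)/49600 = 0.1888 mg/L.
After outfall 2: Q = 49600 + 3700 = 53300 L/s; C = (49600·0.1888 + 3700·6.200)/53300 = 0.6061 mg/L.

0.606 mg/L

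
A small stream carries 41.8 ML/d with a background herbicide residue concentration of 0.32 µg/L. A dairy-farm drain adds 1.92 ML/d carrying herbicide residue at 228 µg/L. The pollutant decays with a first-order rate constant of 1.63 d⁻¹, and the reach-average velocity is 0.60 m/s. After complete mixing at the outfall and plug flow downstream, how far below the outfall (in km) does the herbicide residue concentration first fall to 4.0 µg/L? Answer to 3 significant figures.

After mixing, C = (41.80·0.3200 + 1.920·228.0) / 43.72 = 451.1/43.72 = 10.32 µg/L.
Set 10.32·exp(−k·t) = 4.0 → t = ln(10.32/4.0)/k = 50230 s = 13.95 h.
Distance = v·t = 0.60·50230 = 30140 m = 30.14 km.

30.1 km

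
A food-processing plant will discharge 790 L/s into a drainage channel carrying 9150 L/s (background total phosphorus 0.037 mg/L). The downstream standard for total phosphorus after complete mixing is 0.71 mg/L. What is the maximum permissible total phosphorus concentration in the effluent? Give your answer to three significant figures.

8.50 mg/L

At the limit, (Qr·Cr + Qe·Cₑ)/(Qr + Qe) = 0.71:
Cₑ = (9940·0.71 − 9150·0.03700) / 790.0 = 8.505 mg/L.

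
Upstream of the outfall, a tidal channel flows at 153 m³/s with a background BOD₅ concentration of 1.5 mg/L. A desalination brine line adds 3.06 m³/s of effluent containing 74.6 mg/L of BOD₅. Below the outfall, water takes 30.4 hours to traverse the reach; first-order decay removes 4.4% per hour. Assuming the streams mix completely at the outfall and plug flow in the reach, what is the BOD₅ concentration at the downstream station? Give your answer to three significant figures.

0.747 mg/L

Flow-weighted average: C = (153.0·1.500 + 3.060·74.60) / 156.1 = 457.8/156.1 = 2.933 mg/L.
4.4%/h lost → k = −ln(1 − 0.044) = 0.04500 h⁻¹.
First-order decay: C = 2.933·exp(−k·t) = 2.933·0.2546 = 0.7469 mg/L.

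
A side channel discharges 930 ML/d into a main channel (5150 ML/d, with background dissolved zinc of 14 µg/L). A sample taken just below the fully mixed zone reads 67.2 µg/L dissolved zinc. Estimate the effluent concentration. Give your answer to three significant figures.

Mass balance: 5150·14.00 + 930.0·Cₑ = 6080·67.20
→ Cₑ = (6080·67.20 − 5150·14.00) / 930.0 = 361.8 µg/L.

362 µg/L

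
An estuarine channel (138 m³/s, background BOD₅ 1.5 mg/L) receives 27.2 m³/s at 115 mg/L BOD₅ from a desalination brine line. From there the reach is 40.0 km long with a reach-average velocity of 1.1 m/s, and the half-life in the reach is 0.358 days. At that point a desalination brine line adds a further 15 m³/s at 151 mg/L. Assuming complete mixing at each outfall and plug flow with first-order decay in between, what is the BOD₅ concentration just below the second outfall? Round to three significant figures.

Conservation of mass: C = (138.0·1.500 + 27.20·115.0) / 165.2 = 3335/165.2 = 20.19 mg/L; combined flow 165.2 m³/s.
Travel time t = 40.0·1000 / 1.1 = 36360 s = 10.10 h.
Half-life 0.358 d → k = ln 2 / 0.358 = 1.936 d⁻¹.
First-order decay: C = 20.19·exp(−k·t) = 20.19·0.4427 = 8.937 mg/L.
Second outfall: C = (165.2·8.937 + 15.00·151.0)/180.2 = 20.76 mg/L.

20.8 mg/L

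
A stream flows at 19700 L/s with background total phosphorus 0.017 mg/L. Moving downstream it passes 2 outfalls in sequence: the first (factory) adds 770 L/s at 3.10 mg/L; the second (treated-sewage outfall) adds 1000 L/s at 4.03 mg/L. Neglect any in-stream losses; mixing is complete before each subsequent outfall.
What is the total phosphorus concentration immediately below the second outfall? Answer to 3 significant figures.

Outfall 1: combined Q = 20470 L/s; C = (19700·0.01700 + 770.0·3.100)/20470 = 0.1330 mg/L.
Outfall 2: combined Q = 21470 L/s; C = (20470·0.1330 + 1000·4.030)/21470 = 0.3145 mg/L.

0.314 mg/L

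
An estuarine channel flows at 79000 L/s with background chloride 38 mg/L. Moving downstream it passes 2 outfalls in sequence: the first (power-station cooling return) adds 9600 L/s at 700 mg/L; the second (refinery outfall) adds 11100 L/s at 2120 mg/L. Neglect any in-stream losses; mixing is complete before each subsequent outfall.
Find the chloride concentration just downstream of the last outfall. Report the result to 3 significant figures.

Below outfall 1: Q → 88600 L/s, C = (79000·38.00 + 9600·700.0)/88600 = 109.7 mg/L.
Below outfall 2: Q → 99700 L/s, C = (88600·109.7 + 11100·2120)/99700 = 333.5 mg/L.

334 mg/L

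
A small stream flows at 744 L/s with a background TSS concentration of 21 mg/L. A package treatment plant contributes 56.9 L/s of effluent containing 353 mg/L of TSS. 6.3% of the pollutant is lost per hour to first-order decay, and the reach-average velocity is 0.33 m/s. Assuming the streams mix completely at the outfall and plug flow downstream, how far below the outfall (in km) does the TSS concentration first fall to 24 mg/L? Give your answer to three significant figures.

Flow-weighted average: C = (744.0·21.00 + 56.90·353.0) / 800.9 = 35710/800.9 = 44.59 mg/L.
6.3%/h lost → k = −ln(1 − 0.063) = 0.06507 h⁻¹.
Set 44.59·exp(−k·t) = 24 → t = ln(44.59/24)/k = 34270 s = 9.518 h.
Distance = v·t = 0.33·34270 = 11310 m = 11.31 km.

11.3 km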